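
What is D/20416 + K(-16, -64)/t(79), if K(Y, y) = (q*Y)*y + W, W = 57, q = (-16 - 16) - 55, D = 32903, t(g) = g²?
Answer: -1612309273/127416256 ≈ -12.654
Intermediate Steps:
q = -87 (q = -32 - 55 = -87)
K(Y, y) = 57 - 87*Y*y (K(Y, y) = (-87*Y)*y + 57 = -87*Y*y + 57 = 57 - 87*Y*y)
D/20416 + K(-16, -64)/t(79) = 32903/20416 + (57 - 87*(-16)*(-64))/(79²) = 32903*(1/20416) + (57 - 89088)/6241 = 32903/20416 - 89031*1/6241 = 32903/20416 - 89031/6241 = -1612309273/127416256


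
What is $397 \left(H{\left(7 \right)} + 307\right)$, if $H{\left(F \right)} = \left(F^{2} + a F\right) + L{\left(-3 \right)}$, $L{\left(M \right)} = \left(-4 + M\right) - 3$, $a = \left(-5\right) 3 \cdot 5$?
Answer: $-71063$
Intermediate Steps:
$a = -75$ ($a = \left(-15\right) 5 = -75$)
$L{\left(M \right)} = -7 + M$
$H{\left(F \right)} = -10 + F^{2} - 75 F$ ($H{\left(F \right)} = \left(F^{2} - 75 F\right) - 10 = -10 + F^{2} - 75 F$)
$397 \left(H{\left(7 \right)} + 307\right) = 397 \left(\left(-10 + 7^{2} - 525\right) + 307\right) = 397 \left(\left(-10 + 49 - 525\right) + 307\right) = 397 \left(-486 + 307\right) = 397 \left(-179\right) = -71063$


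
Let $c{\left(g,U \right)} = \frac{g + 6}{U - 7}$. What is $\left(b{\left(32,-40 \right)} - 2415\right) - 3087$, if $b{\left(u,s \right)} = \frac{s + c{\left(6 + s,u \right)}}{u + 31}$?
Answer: $- \frac{8666678}{1575} \approx -5502.7$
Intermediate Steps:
$c{\left(g,U \right)} = \frac{6 + g}{-7 + U}$
$b{\left(u,s \right)} = \frac{s + \frac{12 + s}{-7 + u}}{31 + u}$ ($b{\left(u,s \right)} = \frac{s + \frac{6 + \left(6 + s\right)}{-7 + u}}{u + 31} = \frac{s + \frac{12 + s}{-7 + u}}{31 + u}$)
$\left(b{\left(32,-40 \right)} - 2415\right) - 3087 = \left(\frac{12 - 40 - 40 \left(-7 + 32\right)}{\left(-7 + 32\right) \left(31 + 32\right)} - 2415\right) - 3087 = \left(\frac{12 - 40 - 1000}{25 \cdot 63} - 2415\right) - 3087 = \left(\frac{1}{25} \cdot \frac{1}{63} \left(12 - 40 - 1000\right) - 2415\right) - 3087 = \left(\frac{1}{25} \cdot \frac{1}{63} \left(-1028\right) - 2415\right) - 3087 = \left(- \frac{1028}{1575} - 2415\right) - 3087 = - \frac{3804653}{1575} - 3087 = - \frac{8666678}{1575}$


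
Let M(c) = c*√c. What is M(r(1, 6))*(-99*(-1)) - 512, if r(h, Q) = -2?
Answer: -512 - 198*I*√2 ≈ -512.0 - 280.01*I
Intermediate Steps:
M(c) = c^(3/2)
M(r(1, 6))*(-99*(-1)) - 512 = (-2)^(3/2)*(-99*(-1)) - 512 = -2*I*√2*99 - 512 = -198*I*√2 - 512 = -512 - 198*I*√2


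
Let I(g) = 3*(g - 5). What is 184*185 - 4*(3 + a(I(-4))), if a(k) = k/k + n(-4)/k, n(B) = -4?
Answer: 918632/27 ≈ 34023.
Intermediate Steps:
I(g) = -15 + 3*g (I(g) = 3*(-5 + g) = -15 + 3*g)
a(k) = 1 - 4/k (a(k) = k/k - 4/k = 1 - 4/k)
184*185 - 4*(3 + a(I(-4))) = 184*185 - 4*(3 + (-4 + (-15 + 3*(-4)))/(-15 + 3*(-4))) = 34040 - 4*(3 + (-4 + (-15 - 12))/(-15 - 12)) = 34040 - 4*(3 + (-4 - 27)/(-27)) = 34040 - 4*(3 - 1/27*(-31)) = 34040 - 4*(3 + 31/27) = 34040 - 4*112/27 = 34040 - 448/27 = 918632/27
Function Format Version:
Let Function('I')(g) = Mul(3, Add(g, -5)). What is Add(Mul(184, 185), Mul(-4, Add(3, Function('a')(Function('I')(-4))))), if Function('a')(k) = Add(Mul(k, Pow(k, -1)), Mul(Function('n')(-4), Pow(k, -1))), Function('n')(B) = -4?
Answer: Rational(918632, 27) ≈ 34023.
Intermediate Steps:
Function('I')(g) = Add(-15, Mul(3, g)) (Function('I')(g) = Mul(3, Add(-5, g)) = Add(-15, Mul(3, g)))
Function('a')(k) = Add(1, Mul(-4, Pow(k, -1))) (Function('a')(k) = Add(Mul(k, Pow(k, -1)), Mul(-4, Pow(k, -1))) = Add(1, Mul(-4, Pow(k, -1))))
Add(Mul(184, 185), Mul(-4, Add(3, Function('a')(Function('I')(-4))))) = Add(Mul(184, 185), Mul(-4, Add(3, Mul(Pow(Add(-15, Mul(3, -4)), -1), Add(-4, Add(-15, Mul(3, -4))))))) = Add(34040, Mul(-4, Add(3, Mul(Pow(Add(-15, -12), -1), Add(-4, Add(-15, -12)))))) = Add(34040, Mul(-4, Add(3, Mul(Pow(-27, -1), Add(-4, -27))))) = Add(34040, Mul(-4, Add(3, Mul(Rational(-1, 27), -31)))) = Add(34040, Mul(-4, Add(3, Rational(31, 27)))) = Add(34040, Mul(-4, Rational(112, 27))) = Add(34040, Rational(-448, 27)) = Rational(918632, 27)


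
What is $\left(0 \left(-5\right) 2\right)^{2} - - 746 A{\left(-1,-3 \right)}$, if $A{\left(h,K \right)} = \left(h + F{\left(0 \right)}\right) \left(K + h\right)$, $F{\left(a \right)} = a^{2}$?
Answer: $2984$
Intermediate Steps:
$A{\left(h,K \right)} = h \left(K + h\right)$ ($A{\left(h,K \right)} = \left(h + 0^{2}\right) \left(K + h\right) = \left(h + 0\right) \left(K + h\right) = h \left(K + h\right)$)
$\left(0 \left(-5\right) 2\right)^{2} - - 746 A{\left(-1,-3 \right)} = \left(0 \left(-5\right) 2\right)^{2} - - 746 \left(- (-3 - 1)\right) = \left(0 \cdot 2\right)^{2} - - 746 \left(\left(-1\right) \left(-4\right)\right) = 0^{2} - \left(-746\right) 4 = 0 - -2984 = 0 + 2984 = 2984$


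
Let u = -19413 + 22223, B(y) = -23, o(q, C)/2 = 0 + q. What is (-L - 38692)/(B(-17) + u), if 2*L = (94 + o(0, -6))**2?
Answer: -14370/929 ≈ -15.468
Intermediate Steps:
o(q, C) = 2*q (o(q, C) = 2*(0 + q) = 2*q)
L = 4418 (L = (94 + 2*0)**2/2 = (94 + 0)**2/2 = (1/2)*94**2 = (1/2)*8836 = 4418)
u = 2810
(-L - 38692)/(B(-17) + u) = (-1*4418 - 38692)/(-23 + 2810) = (-4418 - 38692)/2787 = -43110*1/2787 = -14370/929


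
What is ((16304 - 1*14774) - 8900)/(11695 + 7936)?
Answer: -110/293 ≈ -0.37543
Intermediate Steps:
((16304 - 1*14774) - 8900)/(11695 + 7936) = ((16304 - 14774) - 8900)/19631 = (1530 - 8900)*(1/19631) = -7370*1/19631 = -110/293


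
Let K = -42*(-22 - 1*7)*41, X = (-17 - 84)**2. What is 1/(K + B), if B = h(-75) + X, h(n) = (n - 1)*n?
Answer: 1/65839 ≈ 1.5189e-5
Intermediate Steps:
h(n) = n*(-1 + n) (h(n) = (-1 + n)*n = n*(-1 + n))
X = 10201 (X = (-101)**2 = 10201)
B = 15901 (B = -75*(-1 - 75) + 10201 = -75*(-76) + 10201 = 5700 + 10201 = 15901)
K = 49938 (K = -42*(-22 - 7)*41 = -42*(-29)*41 = 1218*41 = 49938)
1/(K + B) = 1/(49938 + 15901) = 1/65839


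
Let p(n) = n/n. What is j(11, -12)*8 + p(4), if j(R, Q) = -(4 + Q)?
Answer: 65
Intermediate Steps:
j(R, Q) = -4 - Q
p(n) = 1
j(11, -12)*8 + p(4) = (-4 - 1*(-12))*8 + 1 = (-4 + 12)*8 + 1 = 8*8 + 1 = 64 + 1 = 65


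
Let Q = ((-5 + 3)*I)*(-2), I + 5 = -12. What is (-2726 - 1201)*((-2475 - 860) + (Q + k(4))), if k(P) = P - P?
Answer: 13363581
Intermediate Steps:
I = -17 (I = -5 - 12 = -17)
k(P) = 0
Q = -68 (Q = ((-5 + 3)*(-17))*(-2) = -2*(-17)*(-2) = 34*(-2) = -68)
(-2726 - 1201)*((-2475 - 860) + (Q + k(4))) = (-2726 - 1201)*((-2475 - 860) + (-68 + 0)) = -3927*(-3335 - 68) = -3927*(-3403) = 13363581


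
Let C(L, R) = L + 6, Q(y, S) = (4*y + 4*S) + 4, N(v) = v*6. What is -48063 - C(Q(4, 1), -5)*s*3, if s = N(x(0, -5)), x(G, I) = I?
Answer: -45363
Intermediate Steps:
N(v) = 6*v
s = -30 (s = 6*(-5) = -30)
Q(y, S) = 4 + 4*S + 4*y (Q(y, S) = (4*S + 4*y) + 4 = 4 + 4*S + 4*y)
C(L, R) = 6 + L
-48063 - C(Q(4, 1), -5)*s*3 = -48063 - (6 + (4 + 4*1 + 4*4))*(-30)*3 = -48063 - (6 + (4 + 4 + 16))*(-30)*3 = -48063 - (6 + 24)*(-30)*3 = -48063 - 30*(-30)*3 = -48063 - (-900)*3 = -48063 - 1*(-2700) = -48063 + 2700 = -45363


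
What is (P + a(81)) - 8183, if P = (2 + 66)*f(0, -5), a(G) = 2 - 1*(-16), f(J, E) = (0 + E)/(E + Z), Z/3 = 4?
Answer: -57495/7 ≈ -8213.6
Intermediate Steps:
Z = 12 (Z = 3*4 = 12)
f(J, E) = E/(12 + E) (f(J, E) = (0 + E)/(E + 12) = E/(12 + E))
a(G) = 18 (a(G) = 2 + 16 = 18)
P = -340/7 (P = (2 + 66)*(-5/(12 - 5)) = 68*(-5/7) = -340/7 ≈ -48.571)
(P + a(81)) - 8183 = (-340/7 + 18) - 8183 = -214/7 - 8183 = -57495/7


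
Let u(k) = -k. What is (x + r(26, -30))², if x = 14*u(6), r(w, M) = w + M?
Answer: 7744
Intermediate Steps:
r(w, M) = M + w
x = -84 (x = 14*(-1*6) = 14*(-6) = -84)
(x + r(26, -30))² = (-84 + (-30 + 26))² = (-84 - 4)² = (-88)² = 7744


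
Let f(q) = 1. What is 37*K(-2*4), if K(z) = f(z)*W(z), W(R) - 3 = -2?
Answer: 37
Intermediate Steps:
W(R) = 1 (W(R) = 3 - 2 = 1)
K(z) = 1 (K(z) = 1*1 = 1)
37*K(-2*4) = 37*1 = 37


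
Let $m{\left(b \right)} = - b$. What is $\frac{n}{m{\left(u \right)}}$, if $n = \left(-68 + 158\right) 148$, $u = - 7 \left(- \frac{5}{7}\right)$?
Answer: $-2664$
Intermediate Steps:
$u = 5$ ($u = - 7 \left(\left(-5\right) \frac{1}{7}\right) = \left(-7\right) \left(- \frac{5}{7}\right) = 5$)
$n = 13320$ ($n = 90 \cdot 148 = 13320$)
$\frac{n}{m{\left(u \right)}} = \frac{13320}{\left(-1\right) 5} = \frac{13320}{-5} = 13320 \left(- \frac{1}{5}\right) = -2664$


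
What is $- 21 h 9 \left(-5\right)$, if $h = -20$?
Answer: $-18900$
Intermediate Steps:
$- 21 h 9 \left(-5\right) = \left(-21\right) \left(-20\right) 9 \left(-5\right) = 420 \left(-45\right) = -18900$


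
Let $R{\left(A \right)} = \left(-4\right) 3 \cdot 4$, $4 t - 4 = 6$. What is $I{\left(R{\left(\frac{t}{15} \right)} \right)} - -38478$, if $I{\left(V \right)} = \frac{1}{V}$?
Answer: $\frac{1846943}{48} \approx 38478.0$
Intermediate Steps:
$t = \frac{5}{2}$ ($t = 1 + \frac{1}{4} \cdot 6 = 1 + \frac{3}{2} = \frac{5}{2} \approx 2.5$)
$R{\left(A \right)} = -48$ ($R{\left(A \right)} = \left(-12\right) 4 = -48$)
$I{\left(R{\left(\frac{t}{15} \right)} \right)} - -38478 = \frac{1}{-48} - -38478 = - \frac{1}{48} + 38478 = \frac{1846943}{48}$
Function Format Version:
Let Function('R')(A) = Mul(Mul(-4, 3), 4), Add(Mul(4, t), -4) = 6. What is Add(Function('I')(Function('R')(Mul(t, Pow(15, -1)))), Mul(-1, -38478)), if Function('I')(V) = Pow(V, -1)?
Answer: Rational(1846943, 48) ≈ 38478.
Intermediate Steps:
t = Rational(5, 2) (t = Add(1, Mul(Rational(1, 4), 6)) = Add(1, Rational(3, 2)) = Rational(5, 2) ≈ 2.5000)
Function('R')(A) = -48 (Function('R')(A) = Mul(-12, 4) = -48)
Add(Function('I')(Function('R')(Mul(t, Pow(15, -1)))), Mul(-1, -38478)) = Add(Pow(-48, -1), Mul(-1, -38478)) = Add(Rational(-1, 48), 38478) = Rational(1846943, 48)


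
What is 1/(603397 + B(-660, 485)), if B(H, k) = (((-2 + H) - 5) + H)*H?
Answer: 1/1479217 ≈ 6.7603e-7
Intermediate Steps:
B(H, k) = H*(-7 + 2*H) (B(H, k) = ((-7 + H) + H)*H = (-7 + 2*H)*H = H*(-7 + 2*H))
1/(603397 + B(-660, 485)) = 1/(603397 - 660*(-7 + 2*(-660))) = 1/(603397 - 660*(-7 - 1320)) = 1/(603397 - 660*(-1327)) = 1/(603397 + 875820) = 1/1479217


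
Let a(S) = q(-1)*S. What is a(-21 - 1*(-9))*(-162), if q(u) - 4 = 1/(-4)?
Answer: 7290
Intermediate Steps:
q(u) = 15/4 (q(u) = 4 + 1/(-4) = 4 - ¼ = 15/4)
a(S) = 15*S/4
a(-21 - 1*(-9))*(-162) = (15*(-21 - 1*(-9))/4)*(-162) = (15*(-21 + 9)/4)*(-162) = ((15/4)*(-12))*(-162) = -45*(-162) = 7290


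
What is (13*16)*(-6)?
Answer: -1248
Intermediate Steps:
(13*16)*(-6) = 208*(-6) = -1248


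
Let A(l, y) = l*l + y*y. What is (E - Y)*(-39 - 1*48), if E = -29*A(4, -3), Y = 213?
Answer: 81606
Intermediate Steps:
A(l, y) = l² + y²
E = -725 (E = -29*(4² + (-3)²) = -29*(16 + 9) = -29*25 = -725)
(E - Y)*(-39 - 1*48) = (-725 - 1*213)*(-39 - 1*48) = (-725 - 213)*(-39 - 48) = -938*(-87) = 81606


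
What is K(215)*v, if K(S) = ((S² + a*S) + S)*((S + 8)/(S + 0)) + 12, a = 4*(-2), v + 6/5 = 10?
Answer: 2041424/5 ≈ 4.0829e+5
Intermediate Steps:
v = 44/5 (v = -6/5 + 10 = 44/5 ≈ 8.8000)
a = -8
K(S) = 12 + (8 + S)*(S² - 7*S)/S (K(S) = ((S² - 8*S) + S)*((S + 8)/(S + 0)) + 12 = (S² - 7*S)*((8 + S)/S) + 12 = (8 + S)*(S² - 7*S)/S + 12 = 12 + (8 + S)*(S² - 7*S)/S)
K(215)*v = (-44 + 215 + 215²)*(44/5) = (-44 + 215 + 46225)*(44/5) = 46396*(44/5) = 2041424/5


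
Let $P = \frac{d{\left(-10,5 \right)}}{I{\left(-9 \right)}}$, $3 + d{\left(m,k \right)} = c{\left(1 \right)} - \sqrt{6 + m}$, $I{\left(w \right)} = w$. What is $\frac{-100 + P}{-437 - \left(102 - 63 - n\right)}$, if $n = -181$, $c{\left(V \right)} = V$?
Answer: $\frac{898}{5913} - \frac{2 i}{5913} \approx 0.15187 - 0.00033824 i$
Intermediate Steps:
$d{\left(m,k \right)} = -2 - \sqrt{6 + m}$ ($d{\left(m,k \right)} = -3 - \left(-1 + \sqrt{6 + m}\right) = -2 - \sqrt{6 + m}$)
$P = \frac{2}{9} + \frac{2 i}{9}$ ($P = \frac{-2 - \sqrt{6 - 10}}{-9} = \left(-2 - \sqrt{-4}\right) \left(- \frac{1}{9}\right) = \left(-2 - 2 i\right) \left(- \frac{1}{9}\right) = \frac{2}{9} + \frac{2 i}{9} \approx 0.22222 + 0.22222 i$)
$\frac{-100 + P}{-437 - \left(102 - 63 - n\right)} = \frac{-100 + \left(\frac{2}{9} + \frac{2 i}{9}\right)}{-437 - \left(283 - 63\right)} = \frac{- \frac{898}{9} + \frac{2 i}{9}}{-437 - 220} = \frac{- \frac{898}{9} + \frac{2 i}{9}}{-657} = \left(- \frac{898}{9} + \frac{2 i}{9}\right) \left(- \frac{1}{657}\right) = \frac{898}{5913} - \frac{2 i}{5913}$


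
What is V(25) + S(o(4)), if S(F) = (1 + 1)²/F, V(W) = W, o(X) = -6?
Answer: 73/3 ≈ 24.333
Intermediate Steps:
S(F) = 4/F (S(F) = 2²/F = 4/F)
V(25) + S(o(4)) = 25 + 4/(-6) = 25 + 4*(-⅙) = 25 - ⅔ = 73/3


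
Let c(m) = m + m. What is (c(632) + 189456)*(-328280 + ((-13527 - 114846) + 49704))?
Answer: -77613313280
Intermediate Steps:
c(m) = 2*m
(c(632) + 189456)*(-328280 + ((-13527 - 114846) + 49704)) = (2*632 + 189456)*(-328280 + ((-13527 - 114846) + 49704)) = (1264 + 189456)*(-328280 + (-128373 + 49704)) = 190720*(-328280 - 78669) = 190720*(-406949) = -77613313280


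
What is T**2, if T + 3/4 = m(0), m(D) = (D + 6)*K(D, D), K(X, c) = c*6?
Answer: 9/16 ≈ 0.56250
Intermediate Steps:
K(X, c) = 6*c
m(D) = 6*D*(6 + D) (m(D) = (D + 6)*(6*D) = (6 + D)*(6*D) = 6*D*(6 + D))
T = -3/4 (T = -3/4 + 6*0*(6 + 0) = -3/4 + 6*0*6 = -3/4 + 0 = -3/4 ≈ -0.75000)
T**2 = (-3/4)**2 = 9/16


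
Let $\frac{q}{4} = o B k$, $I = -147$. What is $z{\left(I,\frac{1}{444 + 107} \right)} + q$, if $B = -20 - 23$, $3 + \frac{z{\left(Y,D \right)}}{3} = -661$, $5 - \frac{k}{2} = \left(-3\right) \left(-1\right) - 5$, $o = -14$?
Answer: $31720$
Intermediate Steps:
$k = 14$ ($k = 10 - 2 \left(\left(-3\right) \left(-1\right) - 5\right) = 10 - 2 \left(3 - 5\right) = 10 - -4 = 10 + 4 = 14$)
$z{\left(Y,D \right)} = -1992$ ($z{\left(Y,D \right)} = -9 + 3 \left(-661\right) = -9 - 1983 = -1992$)
$B = -43$ ($B = -20 - 23 = -43$)
$q = 33712$ ($q = 4 \left(-14\right) \left(-43\right) 14 = 4 \cdot 602 \cdot 14 = 4 \cdot 8428 = 33712$)
$z{\left(I,\frac{1}{444 + 107} \right)} + q = -1992 + 33712 = 31720$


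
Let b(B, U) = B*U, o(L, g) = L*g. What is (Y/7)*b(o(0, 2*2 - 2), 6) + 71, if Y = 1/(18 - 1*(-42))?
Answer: 71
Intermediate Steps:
Y = 1/60 (Y = 1/(18 + 42) = 1/60 ≈ 0.016667)
(Y/7)*b(o(0, 2*2 - 2), 6) + 71 = ((1/60)/7)*((0*(2*2 - 2))*6) + 71 = ((1/60)*(1/7))*((0*(4 - 2))*6) + 71 = ((0*2)*6)/420 + 71 = (0*6)/420 + 71 = (1/420)*0 + 71 = 0 + 71 = 71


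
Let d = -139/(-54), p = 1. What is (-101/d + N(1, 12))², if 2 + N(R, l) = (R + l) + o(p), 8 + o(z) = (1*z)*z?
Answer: 23990404/19321 ≈ 1241.7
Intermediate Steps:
o(z) = -8 + z² (o(z) = -8 + (1*z)*z = -8 + z*z = -8 + z²)
d = 139/54 (d = -139*(-1/54) = 139/54 ≈ 2.5741)
N(R, l) = -9 + R + l (N(R, l) = -2 + ((R + l) + (-8 + 1²)) = -2 + ((R + l) + (-8 + 1)) = -2 + ((R + l) - 7) = -2 + (-7 + R + l) = -9 + R + l)
(-101/d + N(1, 12))² = (-101/139/54 + (-9 + 1 + 12))² = (-101*54/139 + 4)² = (-5454/139 + 4)² = (-4898/139)² = 23990404/19321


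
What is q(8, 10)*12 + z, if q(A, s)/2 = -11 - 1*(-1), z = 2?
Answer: -238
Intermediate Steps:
q(A, s) = -20 (q(A, s) = 2*(-11 - 1*(-1)) = 2*(-11 + 1) = 2*(-10) = -20)
q(8, 10)*12 + z = -20*12 + 2 = -240 + 2 = -238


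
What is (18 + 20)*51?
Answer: 1938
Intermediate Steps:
(18 + 20)*51 = 38*51 = 1938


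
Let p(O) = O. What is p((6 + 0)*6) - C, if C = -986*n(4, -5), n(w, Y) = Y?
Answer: -4894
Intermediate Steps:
C = 4930 (C = -986*(-5) = 4930)
p((6 + 0)*6) - C = (6 + 0)*6 - 1*4930 = 6*6 - 4930 = 36 - 4930 = -4894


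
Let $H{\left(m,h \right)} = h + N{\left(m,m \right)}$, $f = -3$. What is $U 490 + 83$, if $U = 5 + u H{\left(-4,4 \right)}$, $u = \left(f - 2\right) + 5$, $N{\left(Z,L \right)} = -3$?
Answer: $2533$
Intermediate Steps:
$H{\left(m,h \right)} = -3 + h$ ($H{\left(m,h \right)} = h - 3 = -3 + h$)
$u = 0$ ($u = \left(-3 - 2\right) + 5 = -5 + 5 = 0$)
$U = 5$ ($U = 5 + 0 \left(-3 + 4\right) = 5 + 0 \cdot 1 = 5 + 0 = 5$)
$U 490 + 83 = 5 \cdot 490 + 83 = 2450 + 83 = 2533$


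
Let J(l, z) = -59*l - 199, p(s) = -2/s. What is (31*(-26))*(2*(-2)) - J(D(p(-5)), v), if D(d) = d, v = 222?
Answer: 17233/5 ≈ 3446.6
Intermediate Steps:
J(l, z) = -199 - 59*l
(31*(-26))*(2*(-2)) - J(D(p(-5)), v) = (31*(-26))*(2*(-2)) - (-199 - (-118)/(-5)) = -806*(-4) - (-199 - (-118)*(-1)/5) = 3224 - (-199 - 59*2/5) = 3224 - (-199 - 118/5) = 3224 - 1*(-1113/5) = 3224 + 1113/5 = 17233/5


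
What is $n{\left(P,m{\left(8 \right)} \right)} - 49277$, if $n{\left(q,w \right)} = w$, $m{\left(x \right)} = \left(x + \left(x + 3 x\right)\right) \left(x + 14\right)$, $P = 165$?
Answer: $-48397$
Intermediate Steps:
$m{\left(x \right)} = 5 x \left(14 + x\right)$ ($m{\left(x \right)} = \left(x + 4 x\right) \left(14 + x\right) = 5 x \left(14 + x\right)$)
$n{\left(P,m{\left(8 \right)} \right)} - 49277 = 5 \cdot 8 \left(14 + 8\right) - 49277 = 5 \cdot 8 \cdot 22 - 49277 = 880 - 49277 = -48397$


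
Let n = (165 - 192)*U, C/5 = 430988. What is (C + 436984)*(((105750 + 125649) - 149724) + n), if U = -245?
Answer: 228840969960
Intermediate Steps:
C = 2154940 (C = 5*430988 = 2154940)
n = 6615 (n = (165 - 192)*(-245) = -27*(-245) = 6615)
(C + 436984)*(((105750 + 125649) - 149724) + n) = (2154940 + 436984)*(((105750 + 125649) - 149724) + 6615) = 2591924*((231399 - 149724) + 6615) = 2591924*(81675 + 6615) = 2591924*88290 = 228840969960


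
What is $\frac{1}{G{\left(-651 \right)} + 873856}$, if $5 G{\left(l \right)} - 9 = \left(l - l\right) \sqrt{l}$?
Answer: $\frac{5}{4369289} \approx 1.1444 \cdot 10^{-6}$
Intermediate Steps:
$G{\left(l \right)} = \frac{9}{5}$ ($G{\left(l \right)} = \frac{9}{5} + \frac{\left(l - l\right) \sqrt{l}}{5} = \frac{9}{5} + \frac{0 \sqrt{l}}{5} = \frac{9}{5} + \frac{1}{5} \cdot 0 = \frac{9}{5} + 0 = \frac{9}{5}$)
$\frac{1}{G{\left(-651 \right)} + 873856} = \frac{1}{\frac{9}{5} + 873856} = \frac{1}{\frac{4369289}{5}} = \frac{5}{4369289}$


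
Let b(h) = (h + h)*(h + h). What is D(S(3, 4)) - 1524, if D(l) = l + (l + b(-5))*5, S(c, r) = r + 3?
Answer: -982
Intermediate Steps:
S(c, r) = 3 + r
b(h) = 4*h² (b(h) = (2*h)*(2*h) = 4*h²)
D(l) = 500 + 6*l (D(l) = l + (l + 4*(-5)²)*5 = l + (l + 4*25)*5 = l + (l + 100)*5 = l + (100 + l)*5 = l + (500 + 5*l) = 500 + 6*l)
D(S(3, 4)) - 1524 = (500 + 6*(3 + 4)) - 1524 = (500 + 6*7) - 1524 = (500 + 42) - 1524 = 542 - 1524 = -982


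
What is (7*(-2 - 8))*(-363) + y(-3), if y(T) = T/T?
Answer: 25411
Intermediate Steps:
y(T) = 1
(7*(-2 - 8))*(-363) + y(-3) = (7*(-2 - 8))*(-363) + 1 = (7*(-10))*(-363) + 1 = -70*(-363) + 1 = 25410 + 1 = 25411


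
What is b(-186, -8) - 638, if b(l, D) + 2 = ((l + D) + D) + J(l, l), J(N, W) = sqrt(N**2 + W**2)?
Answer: -842 + 186*sqrt(2) ≈ -578.96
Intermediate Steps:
b(l, D) = -2 + l + 2*D + sqrt(2)*sqrt(l**2) (b(l, D) = -2 + (((l + D) + D) + sqrt(l**2 + l**2)) = -2 + (((D + l) + D) + sqrt(2*l**2)) = -2 + ((l + 2*D) + sqrt(2)*sqrt(l**2)) = -2 + (l + 2*D + sqrt(2)*sqrt(l**2)) = -2 + l + 2*D + sqrt(2)*sqrt(l**2))
b(-186, -8) - 638 = (-2 - 186 + 2*(-8) + sqrt(2)*sqrt((-186)**2)) - 638 = (-2 - 186 - 16 + sqrt(2)*sqrt(34596)) - 638 = (-2 - 186 - 16 + sqrt(2)*186) - 638 = (-2 - 186 - 16 + 186*sqrt(2)) - 638 = (-204 + 186*sqrt(2)) - 638 = -842 + 186*sqrt(2)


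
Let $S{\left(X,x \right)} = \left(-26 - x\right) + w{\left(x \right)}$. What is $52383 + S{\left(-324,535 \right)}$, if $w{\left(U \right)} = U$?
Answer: $52357$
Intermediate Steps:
$S{\left(X,x \right)} = -26$ ($S{\left(X,x \right)} = \left(-26 - x\right) + x = -26$)
$52383 + S{\left(-324,535 \right)} = 52383 - 26 = 52357$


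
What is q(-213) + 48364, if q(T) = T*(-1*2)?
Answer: 48790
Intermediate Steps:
q(T) = -2*T (q(T) = T*(-2) = -2*T)
q(-213) + 48364 = -2*(-213) + 48364 = 426 + 48364 = 48790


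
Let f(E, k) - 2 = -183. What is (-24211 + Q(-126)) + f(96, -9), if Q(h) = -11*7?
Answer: -24469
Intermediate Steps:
f(E, k) = -181 (f(E, k) = 2 - 183 = -181)
Q(h) = -77
(-24211 + Q(-126)) + f(96, -9) = (-24211 - 77) - 181 = -24288 - 181 = -24469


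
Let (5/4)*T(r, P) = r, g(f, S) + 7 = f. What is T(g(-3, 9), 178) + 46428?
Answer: 46420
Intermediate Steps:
g(f, S) = -7 + f
T(r, P) = 4*r/5
T(g(-3, 9), 178) + 46428 = 4*(-7 - 3)/5 + 46428 = (⅘)*(-10) + 46428 = -8 + 46428 = 46420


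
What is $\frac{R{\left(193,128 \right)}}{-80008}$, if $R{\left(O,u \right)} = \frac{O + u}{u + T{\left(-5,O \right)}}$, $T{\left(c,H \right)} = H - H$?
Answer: $- \frac{321}{10241024} \approx -3.1345 \cdot 10^{-5}$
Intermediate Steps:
$T{\left(c,H \right)} = 0$
$R{\left(O,u \right)} = \frac{O + u}{u}$ ($R{\left(O,u \right)} = \frac{O + u}{u + 0} = \frac{O + u}{u}$)
$\frac{R{\left(193,128 \right)}}{-80008} = \frac{\frac{1}{128} \left(193 + 128\right)}{-80008} = \frac{1}{128} \cdot 321 \left(- \frac{1}{80008}\right) = \frac{321}{128} \left(- \frac{1}{80008}\right) = - \frac{321}{10241024}$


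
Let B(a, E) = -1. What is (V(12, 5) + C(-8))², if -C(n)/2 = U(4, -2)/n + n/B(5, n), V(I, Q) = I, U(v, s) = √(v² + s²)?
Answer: (8 - √5)²/4 ≈ 8.3057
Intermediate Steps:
U(v, s) = √(s² + v²)
C(n) = 2*n - 4*√5/n (C(n) = -2*(√((-2)² + 4²)/n + n/(-1)) = -2*(√(4 + 16)/n + n*(-1)) = -2*(√20/n - n) = -2*((2*√5)/n - n) = -2*(2*√5/n - n) = -2*(-n + 2*√5/n) = 2*n - 4*√5/n)
(V(12, 5) + C(-8))² = (12 + (2*(-8) - 4*√5/(-8)))² = (12 + (-16 - 4*√5*(-⅛)))² = (12 + (-16 + √5/2))² = (-4 + √5/2)²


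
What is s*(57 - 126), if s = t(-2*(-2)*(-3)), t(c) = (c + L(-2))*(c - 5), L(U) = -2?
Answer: -16422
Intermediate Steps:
t(c) = (-5 + c)*(-2 + c) (t(c) = (c - 2)*(c - 5) = (-2 + c)*(-5 + c) = (-5 + c)*(-2 + c))
s = 238 (s = 10 + (-2*(-2)*(-3))² - 7*(-2*(-2))*(-3) = 10 + (4*(-3))² - 28*(-3) = 10 + (-12)² - 7*(-12) = 10 + 144 + 84 = 238)
s*(57 - 126) = 238*(57 - 126) = 238*(-69) = -16422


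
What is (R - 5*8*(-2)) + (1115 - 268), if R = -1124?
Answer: -197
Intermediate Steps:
(R - 5*8*(-2)) + (1115 - 268) = (-1124 - 5*8*(-2)) + (1115 - 268) = (-1124 - 40*(-2)) + 847 = (-1124 + 80) + 847 = -1044 + 847 = -197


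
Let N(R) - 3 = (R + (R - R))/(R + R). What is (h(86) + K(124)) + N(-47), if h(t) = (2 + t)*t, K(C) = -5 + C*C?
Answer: 45885/2 ≈ 22943.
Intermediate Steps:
N(R) = 7/2 (N(R) = 3 + (R + (R - R))/(R + R) = 3 + (R + 0)/((2*R)) = 3 + R*(1/(2*R)) = 3 + ½ = 7/2)
K(C) = -5 + C²
h(t) = t*(2 + t)
(h(86) + K(124)) + N(-47) = (86*(2 + 86) + (-5 + 124²)) + 7/2 = (86*88 + (-5 + 15376)) + 7/2 = (7568 + 15371) + 7/2 = 22939 + 7/2 = 45885/2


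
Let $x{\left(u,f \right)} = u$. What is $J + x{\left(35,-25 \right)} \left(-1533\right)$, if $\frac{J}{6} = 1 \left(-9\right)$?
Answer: $-53709$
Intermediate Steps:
$J = -54$ ($J = 6 \cdot 1 \left(-9\right) = 6 \left(-9\right) = -54$)
$J + x{\left(35,-25 \right)} \left(-1533\right) = -54 + 35 \left(-1533\right) = -54 - 53655 = -53709$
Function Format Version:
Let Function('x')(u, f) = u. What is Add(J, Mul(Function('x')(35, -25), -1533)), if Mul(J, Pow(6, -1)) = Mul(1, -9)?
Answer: -53709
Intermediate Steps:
J = -54 (J = Mul(6, Mul(1, -9)) = Mul(6, -9) = -54)
Add(J, Mul(Function('x')(35, -25), -1533)) = Add(-54, Mul(35, -1533)) = Add(-54, -53655) = -53709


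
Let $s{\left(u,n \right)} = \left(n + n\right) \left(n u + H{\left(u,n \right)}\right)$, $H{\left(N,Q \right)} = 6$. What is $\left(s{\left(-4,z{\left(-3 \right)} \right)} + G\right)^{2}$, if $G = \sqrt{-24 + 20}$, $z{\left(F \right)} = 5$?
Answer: $19596 - 560 i \approx 19596.0 - 560.0 i$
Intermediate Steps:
$s{\left(u,n \right)} = 2 n \left(6 + n u\right)$ ($s{\left(u,n \right)} = \left(n + n\right) \left(n u + 6\right) = 2 n \left(6 + n u\right)$)
$G = 2 i$ ($G = \sqrt{-4} = 2 i \approx 2.0 i$)
$\left(s{\left(-4,z{\left(-3 \right)} \right)} + G\right)^{2} = \left(2 \cdot 5 \left(6 + 5 \left(-4\right)\right) + 2 i\right)^{2} = \left(2 \cdot 5 \left(6 - 20\right) + 2 i\right)^{2} = \left(2 \cdot 5 \left(-14\right) + 2 i\right)^{2} = \left(-140 + 2 i\right)^{2}$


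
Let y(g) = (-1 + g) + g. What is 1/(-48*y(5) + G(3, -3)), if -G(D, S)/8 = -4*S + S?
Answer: -1/504 ≈ -0.0019841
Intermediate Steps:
y(g) = -1 + 2*g
G(D, S) = 24*S (G(D, S) = -8*(-4*S + S) = -(-24)*S = 24*S)
1/(-48*y(5) + G(3, -3)) = 1/(-48*(-1 + 2*5) + 24*(-3)) = 1/(-48*(-1 + 10) - 72) = 1/(-48*9 - 72) = 1/(-432 - 72) = 1/(-504) = -1/504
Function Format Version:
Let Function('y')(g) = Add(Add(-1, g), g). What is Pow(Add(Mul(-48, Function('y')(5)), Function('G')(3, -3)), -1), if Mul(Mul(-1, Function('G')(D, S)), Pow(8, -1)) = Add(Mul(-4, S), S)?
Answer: Rational(-1, 504) ≈ -0.0019841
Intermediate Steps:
Function('y')(g) = Add(-1, Mul(2, g))
Function('G')(D, S) = Mul(24, S) (Function('G')(D, S) = Mul(-8, Add(Mul(-4, S), S)) = Mul(-8, Mul(-3, S)) = Mul(24, S))
Pow(Add(Mul(-48, Function('y')(5)), Function('G')(3, -3)), -1) = Pow(Add(Mul(-48, Add(-1, Mul(2, 5))), Mul(24, -3)), -1) = Pow(Add(Mul(-48, Add(-1, 10)), -72), -1) = Pow(Add(Mul(-48, 9), -72), -1) = Pow(Add(-432, -72), -1) = Pow(-504, -1) = Rational(-1, 504)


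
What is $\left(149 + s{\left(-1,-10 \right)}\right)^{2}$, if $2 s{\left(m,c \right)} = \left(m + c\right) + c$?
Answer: $\frac{76729}{4} \approx 19182.0$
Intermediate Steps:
$s{\left(m,c \right)} = c + \frac{m}{2}$ ($s{\left(m,c \right)} = \frac{\left(m + c\right) + c}{2} = \frac{\left(c + m\right) + c}{2} = \frac{m + 2 c}{2} = c + \frac{m}{2}$)
$\left(149 + s{\left(-1,-10 \right)}\right)^{2} = \left(149 + \left(-10 + \frac{1}{2} \left(-1\right)\right)\right)^{2} = \left(149 - \frac{21}{2}\right)^{2} = \left(\frac{277}{2}\right)^{2} = \frac{76729}{4}$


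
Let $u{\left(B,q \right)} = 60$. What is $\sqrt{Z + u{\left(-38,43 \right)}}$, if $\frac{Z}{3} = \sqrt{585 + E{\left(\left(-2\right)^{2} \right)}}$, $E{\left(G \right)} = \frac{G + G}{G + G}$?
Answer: $\sqrt{60 + 3 \sqrt{586}} \approx 11.516$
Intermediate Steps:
$E{\left(G \right)} = 1$ ($E{\left(G \right)} = \frac{2 G}{2 G} = 2 G \frac{1}{2 G} = 1$)
$Z = 3 \sqrt{586}$ ($Z = 3 \sqrt{585 + 1} = 3 \sqrt{586} \approx 72.622$)
$\sqrt{Z + u{\left(-38,43 \right)}} = \sqrt{3 \sqrt{586} + 60} = \sqrt{60 + 3 \sqrt{586}}$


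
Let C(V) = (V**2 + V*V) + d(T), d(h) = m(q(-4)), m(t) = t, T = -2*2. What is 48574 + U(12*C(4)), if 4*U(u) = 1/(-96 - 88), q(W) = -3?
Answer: 35750463/736 ≈ 48574.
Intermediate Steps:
T = -4
d(h) = -3
C(V) = -3 + 2*V**2 (C(V) = (V**2 + V*V) - 3 = (V**2 + V**2) - 3 = 2*V**2 - 3 = -3 + 2*V**2)
U(u) = -1/736 (U(u) = 1/(4*(-96 - 88)) = (1/4)/(-184) = (1/4)*(-1/184) = -1/736)
48574 + U(12*C(4)) = 48574 - 1/736 = 35750463/736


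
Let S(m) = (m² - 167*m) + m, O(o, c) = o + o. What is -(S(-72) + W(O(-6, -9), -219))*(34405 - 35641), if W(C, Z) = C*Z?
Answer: 24428304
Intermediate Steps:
O(o, c) = 2*o
S(m) = m² - 166*m
-(S(-72) + W(O(-6, -9), -219))*(34405 - 35641) = -(-72*(-166 - 72) + (2*(-6))*(-219))*(34405 - 35641) = -(-72*(-238) - 12*(-219))*(-1236) = -(17136 + 2628)*(-1236) = -19764*(-1236) = -1*(-24428304) = 24428304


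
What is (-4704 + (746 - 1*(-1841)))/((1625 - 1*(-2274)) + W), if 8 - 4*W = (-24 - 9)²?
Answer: -8468/14515 ≈ -0.58340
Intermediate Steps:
W = -1081/4 (W = 2 - (-24 - 9)²/4 = 2 - ¼*(-33)² = 2 - ¼*1089 = 2 - 1089/4 = -1081/4 ≈ -270.25)
(-4704 + (746 - 1*(-1841)))/((1625 - 1*(-2274)) + W) = (-4704 + (746 - 1*(-1841)))/((1625 - 1*(-2274)) - 1081/4) = (-4704 + (746 + 1841))/((1625 + 2274) - 1081/4) = (-4704 + 2587)/(3899 - 1081/4) = -2117/14515/4 = -2117*4/14515 = -8468/14515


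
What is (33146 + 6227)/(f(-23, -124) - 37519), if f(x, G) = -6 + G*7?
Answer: -39373/38393 ≈ -1.0255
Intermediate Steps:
f(x, G) = -6 + 7*G
(33146 + 6227)/(f(-23, -124) - 37519) = (33146 + 6227)/((-6 + 7*(-124)) - 37519) = 39373/((-6 - 868) - 37519) = 39373/(-874 - 37519) = 39373/(-38393) = 39373*(-1/38393) = -39373/38393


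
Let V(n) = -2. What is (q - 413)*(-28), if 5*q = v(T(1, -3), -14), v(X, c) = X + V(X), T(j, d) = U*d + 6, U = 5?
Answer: 58128/5 ≈ 11626.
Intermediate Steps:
T(j, d) = 6 + 5*d (T(j, d) = 5*d + 6 = 6 + 5*d)
v(X, c) = -2 + X (v(X, c) = X - 2 = -2 + X)
q = -11/5 (q = (-2 + (6 + 5*(-3)))/5 = (-2 + (6 - 15))/5 = (-2 - 9)/5 = (⅕)*(-11) = -11/5 ≈ -2.2000)
(q - 413)*(-28) = (-11/5 - 413)*(-28) = -2076/5*(-28) = 58128/5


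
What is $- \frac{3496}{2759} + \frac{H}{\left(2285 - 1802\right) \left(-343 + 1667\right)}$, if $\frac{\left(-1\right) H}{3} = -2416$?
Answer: $- \frac{184638900}{147029869} \approx -1.2558$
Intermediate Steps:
$H = 7248$ ($H = \left(-3\right) \left(-2416\right) = 7248$)
$- \frac{3496}{2759} + \frac{H}{\left(2285 - 1802\right) \left(-343 + 1667\right)} = - \frac{3496}{2759} + \frac{7248}{\left(2285 - 1802\right) \left(-343 + 1667\right)} = \left(-3496\right) \frac{1}{2759} + \frac{7248}{483 \cdot 1324} = - \frac{3496}{2759} + \frac{7248}{639492} = - \frac{3496}{2759} + 7248 \cdot \frac{1}{639492} = - \frac{3496}{2759} + \frac{604}{53291} = - \frac{184638900}{147029869}$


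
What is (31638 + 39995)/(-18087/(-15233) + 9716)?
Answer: 1091185489/148021915 ≈ 7.3718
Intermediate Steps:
(31638 + 39995)/(-18087/(-15233) + 9716) = 71633/(-18087*(-1/15233) + 9716) = 71633/(18087/15233 + 9716) = 71633/(148021915/15233) = 71633*(15233/148021915) = 1091185489/148021915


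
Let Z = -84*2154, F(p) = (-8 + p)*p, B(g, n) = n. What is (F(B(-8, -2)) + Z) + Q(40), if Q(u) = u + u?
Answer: -180836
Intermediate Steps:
Q(u) = 2*u
F(p) = p*(-8 + p)
Z = -180936
(F(B(-8, -2)) + Z) + Q(40) = (-2*(-8 - 2) - 180936) + 2*40 = (-2*(-10) - 180936) + 80 = (20 - 180936) + 80 = -180916 + 80 = -180836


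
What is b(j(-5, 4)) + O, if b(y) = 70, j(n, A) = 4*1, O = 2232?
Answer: 2302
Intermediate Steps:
j(n, A) = 4
b(j(-5, 4)) + O = 70 + 2232 = 2302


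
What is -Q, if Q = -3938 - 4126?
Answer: 8064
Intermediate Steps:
Q = -8064
-Q = -1*(-8064) = 8064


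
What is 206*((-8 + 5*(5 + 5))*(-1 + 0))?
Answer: -8652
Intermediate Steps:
206*((-8 + 5*(5 + 5))*(-1 + 0)) = 206*((-8 + 5*10)*(-1)) = 206*((-8 + 50)*(-1)) = 206*(42*(-1)) = 206*(-42) = -8652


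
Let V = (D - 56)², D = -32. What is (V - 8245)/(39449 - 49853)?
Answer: 167/3468 ≈ 0.048155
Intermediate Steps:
V = 7744 (V = (-32 - 56)² = (-88)² = 7744)
(V - 8245)/(39449 - 49853) = (7744 - 8245)/(39449 - 49853) = -501/(-10404) = -501*(-1/10404) = 167/3468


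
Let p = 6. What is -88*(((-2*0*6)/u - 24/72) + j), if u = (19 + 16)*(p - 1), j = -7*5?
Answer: 9328/3 ≈ 3109.3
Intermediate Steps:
j = -35
u = 175 (u = (19 + 16)*(6 - 1) = 35*5 = 175)
-88*(((-2*0*6)/u - 24/72) + j) = -88*(((-2*0*6)/175 - 24/72) - 35) = -88*(((0*6)*(1/175) - 24*1/72) - 35) = -88*((0*(1/175) - ⅓) - 35) = -88*((0 - ⅓) - 35) = -88*(-⅓ - 35) = -88*(-106/3) = 9328/3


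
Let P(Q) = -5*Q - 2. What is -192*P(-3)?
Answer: -2496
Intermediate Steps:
P(Q) = -2 - 5*Q
-192*P(-3) = -192*(-2 - 5*(-3)) = -192*(-2 + 15) = -192*13 = -2496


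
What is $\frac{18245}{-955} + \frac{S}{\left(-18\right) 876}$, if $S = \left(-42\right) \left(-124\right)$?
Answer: $- \frac{2438840}{125487} \approx -19.435$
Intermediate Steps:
$S = 5208$
$\frac{18245}{-955} + \frac{S}{\left(-18\right) 876} = \frac{18245}{-955} + \frac{5208}{\left(-18\right) 876} = 18245 \left(- \frac{1}{955}\right) + \frac{5208}{-15768} = - \frac{3649}{191} + 5208 \left(- \frac{1}{15768}\right) = - \frac{3649}{191} - \frac{217}{657} = - \frac{2438840}{125487}$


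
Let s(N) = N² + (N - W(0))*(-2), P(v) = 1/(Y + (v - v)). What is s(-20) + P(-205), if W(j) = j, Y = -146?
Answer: 64239/146 ≈ 439.99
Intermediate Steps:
P(v) = -1/146 (P(v) = 1/(-146 + (v - v)) = 1/(-146 + 0) = 1/(-146) = -1/146)
s(N) = N² - 2*N (s(N) = N² + (N - 1*0)*(-2) = N² + (N + 0)*(-2) = N² + N*(-2) = N² - 2*N)
s(-20) + P(-205) = -20*(-2 - 20) - 1/146 = -20*(-22) - 1/146 = 440 - 1/146 = 64239/146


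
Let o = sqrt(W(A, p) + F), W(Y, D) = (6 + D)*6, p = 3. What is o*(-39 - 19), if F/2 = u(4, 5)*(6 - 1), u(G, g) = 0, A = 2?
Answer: -174*sqrt(6) ≈ -426.21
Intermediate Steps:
W(Y, D) = 36 + 6*D
F = 0 (F = 2*(0*(6 - 1)) = 2*(0*5) = 2*0 = 0)
o = 3*sqrt(6) (o = sqrt((36 + 6*3) + 0) = sqrt((36 + 18) + 0) = sqrt(54 + 0) = sqrt(54) = 3*sqrt(6) ≈ 7.3485)
o*(-39 - 19) = (3*sqrt(6))*(-39 - 19) = (3*sqrt(6))*(-58) = -174*sqrt(6)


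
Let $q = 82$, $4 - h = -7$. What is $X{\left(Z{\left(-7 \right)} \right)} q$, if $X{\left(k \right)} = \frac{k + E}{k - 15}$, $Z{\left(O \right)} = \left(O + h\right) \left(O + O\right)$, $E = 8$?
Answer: $\frac{3936}{71} \approx 55.437$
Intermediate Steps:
$h = 11$ ($h = 4 - -7 = 4 + 7 = 11$)
$Z{\left(O \right)} = 2 O \left(11 + O\right)$ ($Z{\left(O \right)} = \left(O + 11\right) \left(O + O\right) = \left(11 + O\right) 2 O = 2 O \left(11 + O\right)$)
$X{\left(k \right)} = \frac{8 + k}{-15 + k}$ ($X{\left(k \right)} = \frac{k + 8}{k - 15} = \frac{8 + k}{-15 + k}$)
$X{\left(Z{\left(-7 \right)} \right)} q = \frac{8 + 2 \left(-7\right) \left(11 - 7\right)}{-15 + 2 \left(-7\right) \left(11 - 7\right)} 82 = \frac{8 + 2 \left(-7\right) 4}{-15 + 2 \left(-7\right) 4} \cdot 82 = \frac{8 - 56}{-15 - 56} \cdot 82 = \frac{1}{-71} \left(-48\right) 82 = \left(- \frac{1}{71}\right) \left(-48\right) 82 = \frac{48}{71} \cdot 82 = \frac{3936}{71}$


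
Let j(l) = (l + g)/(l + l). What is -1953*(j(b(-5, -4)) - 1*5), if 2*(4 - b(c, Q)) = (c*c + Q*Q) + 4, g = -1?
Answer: 646443/74 ≈ 8735.7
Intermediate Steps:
b(c, Q) = 2 - Q**2/2 - c**2/2 (b(c, Q) = 4 - ((c*c + Q*Q) + 4)/2 = 4 - ((c**2 + Q**2) + 4)/2 = 4 - ((Q**2 + c**2) + 4)/2 = 4 - (4 + Q**2 + c**2)/2 = 4 + (-2 - Q**2/2 - c**2/2) = 2 - Q**2/2 - c**2/2)
j(l) = (-1 + l)/(2*l) (j(l) = (l - 1)/(l + l) = (-1 + l)/((2*l)) = (-1 + l)*(1/(2*l)) = (-1 + l)/(2*l))
-1953*(j(b(-5, -4)) - 1*5) = -1953*((-1 + (2 - 1/2*(-4)**2 - 1/2*(-5)**2))/(2*(2 - 1/2*(-4)**2 - 1/2*(-5)**2)) - 1*5) = -1953*((-1 + (2 - 1/2*16 - 1/2*25))/(2*(2 - 1/2*16 - 1/2*25)) - 5) = -1953*((-1 + (2 - 8 - 25/2))/(2*(2 - 8 - 25/2)) - 5) = -1953*((-1 - 37/2)/(2*(-37/2)) - 5) = -1953*((1/2)*(-2/37)*(-39/2) - 5) = -1953*(39/74 - 5) = -1953*(-331/74) = 646443/74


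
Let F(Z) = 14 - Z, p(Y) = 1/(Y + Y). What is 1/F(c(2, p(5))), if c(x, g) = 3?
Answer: 1/11 ≈ 0.090909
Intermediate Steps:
p(Y) = 1/(2*Y)
1/F(c(2, p(5))) = 1/(14 - 1*3) = 1/(14 - 3) = 1/11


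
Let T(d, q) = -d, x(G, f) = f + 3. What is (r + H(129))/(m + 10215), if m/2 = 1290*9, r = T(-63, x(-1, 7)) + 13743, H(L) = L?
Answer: 929/2229 ≈ 0.41678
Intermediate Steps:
x(G, f) = 3 + f
r = 13806 (r = -1*(-63) + 13743 = 63 + 13743 = 13806)
m = 23220 (m = 2*(1290*9) = 2*11610 = 23220)
(r + H(129))/(m + 10215) = (13806 + 129)/(23220 + 10215) = 13935/33435 = 13935*(1/33435) = 929/2229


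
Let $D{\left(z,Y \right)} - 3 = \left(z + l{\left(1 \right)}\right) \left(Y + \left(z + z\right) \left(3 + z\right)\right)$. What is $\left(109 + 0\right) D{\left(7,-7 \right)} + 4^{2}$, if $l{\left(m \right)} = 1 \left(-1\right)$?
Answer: $87325$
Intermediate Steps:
$l{\left(m \right)} = -1$
$D{\left(z,Y \right)} = 3 + \left(-1 + z\right) \left(Y + 2 z \left(3 + z\right)\right)$ ($D{\left(z,Y \right)} = 3 + \left(z - 1\right) \left(Y + \left(z + z\right) \left(3 + z\right)\right) = 3 + \left(-1 + z\right) \left(Y + 2 z \left(3 + z\right)\right)$)
$\left(109 + 0\right) D{\left(7,-7 \right)} + 4^{2} = \left(109 + 0\right) \left(3 - -7 - 42 + 2 \cdot 7^{3} + 4 \cdot 7^{2} - 49\right) + 4^{2} = 109 \left(3 + 7 - 42 + 2 \cdot 343 + 4 \cdot 49 - 49\right) + 16 = 109 \left(3 + 7 - 42 + 686 + 196 - 49\right) + 16 = 109 \cdot 801 + 16 = 87309 + 16 = 87325$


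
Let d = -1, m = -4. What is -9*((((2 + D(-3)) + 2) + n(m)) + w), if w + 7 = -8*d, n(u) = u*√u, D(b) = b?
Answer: -18 + 72*I ≈ -18.0 + 72.0*I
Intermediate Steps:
n(u) = u^(3/2)
w = 1 (w = -7 - 8*(-1) = -7 + 8 = 1)
-9*((((2 + D(-3)) + 2) + n(m)) + w) = -9*((((2 - 3) + 2) + (-4)^(3/2)) + 1) = -9*(((-1 + 2) - 8*I) + 1) = -9*((1 - 8*I) + 1) = -9*(2 - 8*I) = -18 + 72*I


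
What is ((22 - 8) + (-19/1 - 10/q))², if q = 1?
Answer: 225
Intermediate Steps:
((22 - 8) + (-19/1 - 10/q))² = ((22 - 8) + (-19/1 - 10/1))² = (14 + (-19*1 - 10*1))² = (14 + (-19 - 10))² = (14 - 29)² = (-15)² = 225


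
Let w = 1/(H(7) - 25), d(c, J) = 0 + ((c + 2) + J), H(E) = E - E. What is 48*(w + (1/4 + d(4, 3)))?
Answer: 11052/25 ≈ 442.08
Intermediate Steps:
H(E) = 0
d(c, J) = 2 + J + c (d(c, J) = 0 + ((2 + c) + J) = 0 + (2 + J + c) = 2 + J + c)
w = -1/25 (w = 1/(0 - 25) = 1/(-25) = -1/25 ≈ -0.040000)
48*(w + (1/4 + d(4, 3))) = 48*(-1/25 + (1/4 + (2 + 3 + 4))) = 48*(-1/25 + (¼ + 9)) = 48*(-1/25 + 37/4) = 48*(921/100) = 11052/25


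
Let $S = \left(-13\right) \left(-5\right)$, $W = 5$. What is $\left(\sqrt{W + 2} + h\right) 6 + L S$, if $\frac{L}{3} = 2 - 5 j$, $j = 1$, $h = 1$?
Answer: $-579 + 6 \sqrt{7} \approx -563.13$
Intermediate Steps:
$S = 65$
$L = -9$ ($L = 3 \left(2 - 5\right) = 3 \left(-3\right) = -9$)
$\left(\sqrt{W + 2} + h\right) 6 + L S = \left(\sqrt{5 + 2} + 1\right) 6 - 585 = \left(\sqrt{7} + 1\right) 6 - 585 = \left(1 + \sqrt{7}\right) 6 - 585 = \left(6 + 6 \sqrt{7}\right) - 585 = -579 + 6 \sqrt{7}$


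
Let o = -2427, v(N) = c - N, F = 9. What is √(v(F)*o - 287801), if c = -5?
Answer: I*√253823 ≈ 503.81*I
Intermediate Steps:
v(N) = -5 - N
√(v(F)*o - 287801) = √((-5 - 1*9)*(-2427) - 287801) = √((-5 - 9)*(-2427) - 287801) = √(-14*(-2427) - 287801) = √(33978 - 287801) = √(-253823) = I*√253823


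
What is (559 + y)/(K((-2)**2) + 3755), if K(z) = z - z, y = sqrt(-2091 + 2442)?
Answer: 559/3755 + 3*sqrt(39)/3755 ≈ 0.15386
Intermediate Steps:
y = 3*sqrt(39) (y = sqrt(351) = 3*sqrt(39) ≈ 18.735)
K(z) = 0
(559 + y)/(K((-2)**2) + 3755) = (559 + 3*sqrt(39))/(0 + 3755) = (559 + 3*sqrt(39))/3755 = (559 + 3*sqrt(39))*(1/3755) = 559/3755 + 3*sqrt(39)/3755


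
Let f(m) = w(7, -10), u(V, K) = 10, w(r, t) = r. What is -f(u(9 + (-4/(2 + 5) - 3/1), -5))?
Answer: -7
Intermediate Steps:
f(m) = 7
-f(u(9 + (-4/(2 + 5) - 3/1), -5)) = -1*7 = -7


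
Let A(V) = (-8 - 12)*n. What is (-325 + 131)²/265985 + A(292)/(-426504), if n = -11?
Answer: 3998346961/28360916610 ≈ 0.14098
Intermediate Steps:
A(V) = 220 (A(V) = (-8 - 12)*(-11) = -20*(-11) = 220)
(-325 + 131)²/265985 + A(292)/(-426504) = (-325 + 131)²/265985 + 220/(-426504) = (-194)²*(1/265985) + 220*(-1/426504) = 37636*(1/265985) - 55/106626 = 37636/265985 - 55/106626 = 3998346961/28360916610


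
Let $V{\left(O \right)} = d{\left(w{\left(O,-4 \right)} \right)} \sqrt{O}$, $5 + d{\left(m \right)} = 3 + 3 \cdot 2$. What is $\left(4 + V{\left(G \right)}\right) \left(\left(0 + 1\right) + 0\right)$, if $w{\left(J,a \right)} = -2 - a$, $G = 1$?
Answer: $8$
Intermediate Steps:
$d{\left(m \right)} = 4$ ($d{\left(m \right)} = -5 + \left(3 + 3 \cdot 2\right) = -5 + \left(3 + 6\right) = -5 + 9 = 4$)
$V{\left(O \right)} = 4 \sqrt{O}$
$\left(4 + V{\left(G \right)}\right) \left(\left(0 + 1\right) + 0\right) = \left(4 + 4 \sqrt{1}\right) \left(\left(0 + 1\right) + 0\right) = \left(4 + 4 \cdot 1\right) \left(1 + 0\right) = \left(4 + 4\right) 1 = 8 \cdot 1 = 8$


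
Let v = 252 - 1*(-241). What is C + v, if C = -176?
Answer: 317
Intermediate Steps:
v = 493 (v = 252 + 241 = 493)
C + v = -176 + 493 = 317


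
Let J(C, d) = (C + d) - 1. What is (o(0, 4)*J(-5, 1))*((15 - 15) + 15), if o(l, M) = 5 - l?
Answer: -375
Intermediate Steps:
J(C, d) = -1 + C + d
(o(0, 4)*J(-5, 1))*((15 - 15) + 15) = ((5 - 1*0)*(-1 - 5 + 1))*((15 - 15) + 15) = ((5 + 0)*(-5))*(0 + 15) = (5*(-5))*15 = -25*15 = -375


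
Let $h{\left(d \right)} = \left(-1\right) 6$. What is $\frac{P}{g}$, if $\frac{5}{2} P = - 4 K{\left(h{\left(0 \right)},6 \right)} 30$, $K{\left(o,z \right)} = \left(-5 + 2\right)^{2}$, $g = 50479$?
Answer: $- \frac{432}{50479} \approx -0.008558$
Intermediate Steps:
$h{\left(d \right)} = -6$
$K{\left(o,z \right)} = 9$ ($K{\left(o,z \right)} = \left(-3\right)^{2} = 9$)
$P = -432$ ($P = \frac{2 \left(-4\right) 9 \cdot 30}{5} = \frac{2 \left(\left(-36\right) 30\right)}{5} = \frac{2}{5} \left(-1080\right) = -432$)
$\frac{P}{g} = - \frac{432}{50479}$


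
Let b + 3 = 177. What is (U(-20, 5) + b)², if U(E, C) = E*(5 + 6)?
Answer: 2116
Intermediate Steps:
b = 174 (b = -3 + 177 = 174)
U(E, C) = 11*E (U(E, C) = E*11 = 11*E)
(U(-20, 5) + b)² = (11*(-20) + 174)² = (-220 + 174)² = (-46)² = 2116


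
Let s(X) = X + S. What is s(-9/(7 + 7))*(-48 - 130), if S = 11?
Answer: -12905/7 ≈ -1843.6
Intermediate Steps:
s(X) = 11 + X (s(X) = X + 11 = 11 + X)
s(-9/(7 + 7))*(-48 - 130) = (11 - 9/(7 + 7))*(-48 - 130) = (11 - 9/14)*(-178) = (145/14)*(-178) = -12905/7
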